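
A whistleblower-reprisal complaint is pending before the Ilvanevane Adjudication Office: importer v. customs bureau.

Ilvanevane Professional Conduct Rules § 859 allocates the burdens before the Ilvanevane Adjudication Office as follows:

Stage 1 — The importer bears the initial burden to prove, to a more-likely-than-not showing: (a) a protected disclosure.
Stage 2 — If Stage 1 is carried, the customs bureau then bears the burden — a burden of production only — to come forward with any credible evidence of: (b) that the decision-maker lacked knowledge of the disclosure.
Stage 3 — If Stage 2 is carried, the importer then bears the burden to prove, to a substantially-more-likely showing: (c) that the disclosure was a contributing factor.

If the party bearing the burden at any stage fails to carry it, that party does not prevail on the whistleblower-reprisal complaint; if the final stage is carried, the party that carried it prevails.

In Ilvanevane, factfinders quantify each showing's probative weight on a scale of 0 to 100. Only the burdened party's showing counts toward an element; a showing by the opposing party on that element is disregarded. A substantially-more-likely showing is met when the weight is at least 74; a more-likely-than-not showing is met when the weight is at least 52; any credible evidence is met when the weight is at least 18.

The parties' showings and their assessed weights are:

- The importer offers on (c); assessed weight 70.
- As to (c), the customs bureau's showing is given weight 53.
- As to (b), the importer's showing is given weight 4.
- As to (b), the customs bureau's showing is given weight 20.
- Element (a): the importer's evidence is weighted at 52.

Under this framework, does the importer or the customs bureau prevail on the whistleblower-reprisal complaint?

customs bureau

Stage 1 (importer, a more-likely-than-not showing, weight is at least 52): (a) 52 ≥ 52 — meets.
  All elements met. The burden passes to the customs bureau.
Stage 2 (customs bureau, any credible evidence, weight is at least 18): (b) 20 (importer's 4 disregarded) ≥ 18 — meets.
  The customs bureau carries Stage 2; the importer now bears the burden.
Stage 3 (importer, a substantially-more-likely showing, weight is at least 74): (c) 70 (customs bureau's 53 disregarded) < 74 — fails.
  The importer does not carry Stage 3.
So the customs bureau prevails.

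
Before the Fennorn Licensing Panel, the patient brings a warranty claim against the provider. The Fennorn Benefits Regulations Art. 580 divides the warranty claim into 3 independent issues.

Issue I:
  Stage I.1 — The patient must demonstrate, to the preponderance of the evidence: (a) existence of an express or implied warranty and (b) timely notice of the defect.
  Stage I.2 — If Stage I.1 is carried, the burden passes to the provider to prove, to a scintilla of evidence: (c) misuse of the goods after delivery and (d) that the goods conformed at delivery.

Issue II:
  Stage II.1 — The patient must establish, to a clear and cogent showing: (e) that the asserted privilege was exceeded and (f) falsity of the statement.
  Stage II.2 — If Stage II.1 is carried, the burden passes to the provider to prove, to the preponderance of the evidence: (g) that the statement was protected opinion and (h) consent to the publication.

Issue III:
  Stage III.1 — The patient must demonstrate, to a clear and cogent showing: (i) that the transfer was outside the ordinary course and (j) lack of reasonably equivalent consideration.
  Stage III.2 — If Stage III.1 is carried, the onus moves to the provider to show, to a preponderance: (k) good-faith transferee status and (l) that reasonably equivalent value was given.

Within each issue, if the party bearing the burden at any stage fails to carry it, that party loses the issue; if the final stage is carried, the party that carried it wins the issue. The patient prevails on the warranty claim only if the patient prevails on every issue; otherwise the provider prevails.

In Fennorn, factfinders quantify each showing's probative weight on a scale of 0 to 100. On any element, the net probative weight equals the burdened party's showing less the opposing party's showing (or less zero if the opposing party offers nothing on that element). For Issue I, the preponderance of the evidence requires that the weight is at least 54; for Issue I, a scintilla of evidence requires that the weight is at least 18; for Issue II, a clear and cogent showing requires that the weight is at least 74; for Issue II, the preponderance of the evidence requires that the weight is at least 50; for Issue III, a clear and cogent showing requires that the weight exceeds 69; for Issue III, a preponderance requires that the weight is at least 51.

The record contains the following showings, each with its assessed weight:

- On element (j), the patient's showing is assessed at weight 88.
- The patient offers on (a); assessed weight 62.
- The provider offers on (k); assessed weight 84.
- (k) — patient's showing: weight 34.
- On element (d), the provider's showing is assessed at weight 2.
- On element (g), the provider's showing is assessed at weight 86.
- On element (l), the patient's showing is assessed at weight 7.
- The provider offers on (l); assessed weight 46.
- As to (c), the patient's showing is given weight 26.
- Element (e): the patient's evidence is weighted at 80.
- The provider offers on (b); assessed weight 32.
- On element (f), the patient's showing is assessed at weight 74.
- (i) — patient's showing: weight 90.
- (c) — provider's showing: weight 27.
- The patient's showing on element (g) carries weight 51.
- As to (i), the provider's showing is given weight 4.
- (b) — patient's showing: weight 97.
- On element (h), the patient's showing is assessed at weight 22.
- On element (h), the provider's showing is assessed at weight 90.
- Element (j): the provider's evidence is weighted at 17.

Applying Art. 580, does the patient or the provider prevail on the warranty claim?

patient

— Issue I —
Stage I.1 — burden on patient; standard: the preponderance of the evidence (weight is at least 54).
    (a): 62 ≥ 54 [met]
    (b): 97 − 32 = 65 ≥ 54 [met]
  All elements met. The burden passes to the provider.
Stage I.2 — burden on provider; standard: a scintilla of evidence (weight is at least 18).
    (c): 27 − 26 = 1 < 18 [not met]
    (d): 2 < 18 [not met]
  Stage I.2 not carried; the provider fails its burden.
The patient prevails on this issue.
— Issue II —
Stage II.1 — burden on patient; standard: a clear and cogent showing (weight is at least 74).
    (e): 80 ≥ 74 [met]
    (f): 74 ≥ 74 [met]
  All elements met. The burden passes to the provider.
Stage II.2 — burden on provider; standard: the preponderance of the evidence (weight is at least 50).
    (g): 86 − 51 = 35 < 50 [not met]
    (h): 90 − 22 = 68 ≥ 50 [met]
  Stage II.2 not carried; the provider fails its burden.
So the patient prevails on this issue.
— Issue III —
Stage III.1 — burden on patient; standard: a clear and cogent showing (weight exceeds 69).
    (i): 90 − 4 = 86 > 69 [met]
    (j): 88 − 17 = 71 > 69 [met]
  Stage III.1 carried; the burden shifts to the provider.
Stage III.2 — burden on provider; standard: a preponderance (weight is at least 51).
    (k): 84 − 34 = 50 < 51 [not met]
    (l): 46 − 7 = 39 < 51 [not met]
  Not every element is met, so the provider fails to carry Stage III.2.
The patient prevails on this issue.
Per-issue: Issue I → patient; Issue II → patient; Issue III → patient. The patient must prevail on every issue; overall, the patient prevails.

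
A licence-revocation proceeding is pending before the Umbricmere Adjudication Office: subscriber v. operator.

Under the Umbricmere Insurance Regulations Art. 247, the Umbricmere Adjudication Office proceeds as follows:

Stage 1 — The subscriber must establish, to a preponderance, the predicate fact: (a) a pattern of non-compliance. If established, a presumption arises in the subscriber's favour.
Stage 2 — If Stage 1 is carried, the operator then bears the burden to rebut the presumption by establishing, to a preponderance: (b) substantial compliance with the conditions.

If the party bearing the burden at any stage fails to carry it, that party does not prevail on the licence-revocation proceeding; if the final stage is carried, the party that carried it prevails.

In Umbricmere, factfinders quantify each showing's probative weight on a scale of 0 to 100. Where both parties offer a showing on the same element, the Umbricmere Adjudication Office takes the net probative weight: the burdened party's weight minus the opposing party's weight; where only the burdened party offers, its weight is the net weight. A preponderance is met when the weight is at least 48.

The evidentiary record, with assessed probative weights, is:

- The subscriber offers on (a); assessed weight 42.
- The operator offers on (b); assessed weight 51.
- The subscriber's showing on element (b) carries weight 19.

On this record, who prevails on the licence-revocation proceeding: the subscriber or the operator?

operator

Stage 1 — burden on subscriber; standard: a preponderance (weight is at least 48).
    (a): 42 < 48 [not met]
  Not every element is met, so the subscriber fails to carry Stage 1.
The analysis ends at Stage 1; the operator prevails.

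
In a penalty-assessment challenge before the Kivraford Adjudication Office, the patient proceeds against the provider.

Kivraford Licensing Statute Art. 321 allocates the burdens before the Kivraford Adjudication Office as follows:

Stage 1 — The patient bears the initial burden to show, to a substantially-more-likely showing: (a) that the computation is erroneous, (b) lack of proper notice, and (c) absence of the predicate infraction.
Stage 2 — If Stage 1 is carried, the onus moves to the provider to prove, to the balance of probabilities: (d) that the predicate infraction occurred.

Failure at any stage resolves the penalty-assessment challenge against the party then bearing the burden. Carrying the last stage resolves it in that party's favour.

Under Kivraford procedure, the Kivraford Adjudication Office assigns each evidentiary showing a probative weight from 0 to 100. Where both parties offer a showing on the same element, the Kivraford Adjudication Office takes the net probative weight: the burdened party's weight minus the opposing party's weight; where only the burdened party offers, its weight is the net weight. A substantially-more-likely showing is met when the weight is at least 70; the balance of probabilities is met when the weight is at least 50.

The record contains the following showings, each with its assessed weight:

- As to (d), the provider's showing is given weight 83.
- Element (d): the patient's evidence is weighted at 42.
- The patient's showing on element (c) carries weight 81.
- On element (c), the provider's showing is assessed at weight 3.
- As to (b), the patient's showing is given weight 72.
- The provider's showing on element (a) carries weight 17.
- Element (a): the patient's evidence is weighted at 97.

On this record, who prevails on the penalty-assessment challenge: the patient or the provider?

Stage 1 — burden on patient; standard: a substantially-more-likely showing (weight is at least 70).
    (a): 97 − 17 = 80 ≥ 70 [met]
    (b): 72 ≥ 70 [met]
    (c): 81 − 3 = 78 ≥ 70 [met]
  Stage 1 carried; the burden shifts to the provider.
Stage 2 — burden on provider; standard: the balance of probabilities (weight is at least 50).
    (d): 83 − 42 = 41 < 50 [not met]
  The provider does not carry Stage 2.
So the patient prevails.

patient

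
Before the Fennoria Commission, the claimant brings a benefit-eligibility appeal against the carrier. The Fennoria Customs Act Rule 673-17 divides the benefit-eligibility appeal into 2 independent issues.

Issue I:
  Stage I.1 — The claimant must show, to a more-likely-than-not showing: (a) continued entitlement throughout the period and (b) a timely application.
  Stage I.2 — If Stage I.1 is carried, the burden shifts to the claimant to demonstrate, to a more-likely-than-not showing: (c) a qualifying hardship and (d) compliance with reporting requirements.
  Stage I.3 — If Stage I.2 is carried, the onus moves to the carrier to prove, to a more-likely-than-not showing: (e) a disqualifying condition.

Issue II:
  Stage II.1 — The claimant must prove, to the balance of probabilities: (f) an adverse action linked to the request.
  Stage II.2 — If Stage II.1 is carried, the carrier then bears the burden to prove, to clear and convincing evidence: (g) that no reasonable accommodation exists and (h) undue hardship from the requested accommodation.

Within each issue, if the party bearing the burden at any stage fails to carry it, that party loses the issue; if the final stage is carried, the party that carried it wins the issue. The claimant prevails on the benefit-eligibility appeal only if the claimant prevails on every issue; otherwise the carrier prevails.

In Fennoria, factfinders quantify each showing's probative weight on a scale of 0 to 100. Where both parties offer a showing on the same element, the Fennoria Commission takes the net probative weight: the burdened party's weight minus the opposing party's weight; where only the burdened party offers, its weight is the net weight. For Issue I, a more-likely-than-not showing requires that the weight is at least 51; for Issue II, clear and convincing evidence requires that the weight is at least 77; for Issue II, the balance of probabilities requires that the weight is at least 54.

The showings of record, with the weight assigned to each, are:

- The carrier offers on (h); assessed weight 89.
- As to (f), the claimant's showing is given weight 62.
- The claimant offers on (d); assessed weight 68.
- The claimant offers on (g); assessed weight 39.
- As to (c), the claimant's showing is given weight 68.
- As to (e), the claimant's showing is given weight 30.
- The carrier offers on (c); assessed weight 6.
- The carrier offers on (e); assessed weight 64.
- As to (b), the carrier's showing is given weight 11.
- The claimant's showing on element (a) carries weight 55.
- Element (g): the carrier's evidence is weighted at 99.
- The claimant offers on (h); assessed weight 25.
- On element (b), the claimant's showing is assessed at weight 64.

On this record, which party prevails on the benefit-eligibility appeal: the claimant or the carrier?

— Issue I —
At Stage I.1 the claimant must meet a more-likely-than-not showing (weight is at least 51): on (a) the weight is 55, which does reach 51, so (a) meets the standard; on (b) the weight is 64 less the opposing 11 gives net 53, which does reach 51, so (b) meets the standard.
  Stage I.1 is satisfied; the claimant continues to bear the burden.
At Stage I.2 the claimant must meet a more-likely-than-not showing (weight is at least 51): on (c) the weight is 68 less the opposing 6 gives net 62, which does reach 51, so (c) meets the standard; on (d) the weight is 68, which does reach 51, so (d) meets the standard.
  All elements met. The burden passes to the carrier.
At Stage I.3 the carrier must meet a more-likely-than-not showing (weight is at least 51): on (e) the weight is 64 less the opposing 30 gives net 34, which does not reach 51, so (e) does not meet the standard.
  Not every element is met, so the carrier fails to carry Stage I.3.
So the claimant prevails on this issue.
— Issue II —
At Stage II.1 the claimant must meet the balance of probabilities (weight is at least 54): on (f) the weight is 62, ≥ 54, so (f) meets the standard.
  Stage II.1 is satisfied; the onus moves to the carrier.
At Stage II.2 the carrier must meet clear and convincing evidence (weight is at least 77): on (g) the weight is 99 less the opposing 39 gives net 60, which does not reach 77, so (g) does not meet the standard; on (h) the weight is 89 less the opposing 25 gives net 64, < 77, so (h) does not meet the standard.
  Not every element is met, so the carrier fails to carry Stage II.2.
The claimant prevails on this issue.
Per-issue: Issue I → claimant; Issue II → claimant. The claimant must prevail on every issue; overall, the claimant prevails.

claimant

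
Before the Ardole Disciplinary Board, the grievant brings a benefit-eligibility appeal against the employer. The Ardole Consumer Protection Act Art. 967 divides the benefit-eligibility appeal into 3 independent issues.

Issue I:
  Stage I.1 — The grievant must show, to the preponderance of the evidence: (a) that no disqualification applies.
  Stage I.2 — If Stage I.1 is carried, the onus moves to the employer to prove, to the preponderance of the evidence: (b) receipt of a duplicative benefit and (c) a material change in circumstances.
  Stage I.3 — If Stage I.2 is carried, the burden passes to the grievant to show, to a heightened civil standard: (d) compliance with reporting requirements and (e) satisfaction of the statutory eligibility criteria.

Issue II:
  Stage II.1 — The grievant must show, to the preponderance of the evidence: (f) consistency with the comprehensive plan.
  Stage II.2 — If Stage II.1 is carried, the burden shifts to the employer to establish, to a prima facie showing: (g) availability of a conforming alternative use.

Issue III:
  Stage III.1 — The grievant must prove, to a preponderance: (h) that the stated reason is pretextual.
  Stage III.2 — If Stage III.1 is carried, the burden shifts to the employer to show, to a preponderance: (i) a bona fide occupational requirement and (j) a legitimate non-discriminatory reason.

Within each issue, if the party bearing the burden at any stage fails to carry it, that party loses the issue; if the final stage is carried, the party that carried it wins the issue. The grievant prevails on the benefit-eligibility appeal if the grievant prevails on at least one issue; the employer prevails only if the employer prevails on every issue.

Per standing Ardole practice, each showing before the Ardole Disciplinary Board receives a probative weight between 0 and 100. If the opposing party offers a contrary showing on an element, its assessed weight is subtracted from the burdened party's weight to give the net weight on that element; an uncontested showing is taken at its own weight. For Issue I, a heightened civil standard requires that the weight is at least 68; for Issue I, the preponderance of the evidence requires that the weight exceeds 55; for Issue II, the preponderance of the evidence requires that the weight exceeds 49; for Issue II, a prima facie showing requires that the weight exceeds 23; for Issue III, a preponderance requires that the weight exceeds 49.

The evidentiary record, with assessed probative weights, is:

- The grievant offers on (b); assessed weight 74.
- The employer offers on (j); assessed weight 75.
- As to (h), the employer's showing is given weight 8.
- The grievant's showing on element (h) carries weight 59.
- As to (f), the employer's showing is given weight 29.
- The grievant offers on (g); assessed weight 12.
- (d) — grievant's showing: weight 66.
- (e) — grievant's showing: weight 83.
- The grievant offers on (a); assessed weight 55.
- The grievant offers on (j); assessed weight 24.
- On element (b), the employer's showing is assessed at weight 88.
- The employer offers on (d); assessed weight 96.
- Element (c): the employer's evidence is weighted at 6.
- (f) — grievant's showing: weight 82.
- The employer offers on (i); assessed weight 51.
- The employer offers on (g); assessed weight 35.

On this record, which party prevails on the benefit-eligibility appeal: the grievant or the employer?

— Issue I —
Stage I.1 — burden on grievant; standard: the preponderance of the evidence (weight exceeds 55).
    (a): 55 ≤ 55 [not met]
  The grievant does not carry Stage I.1.
The employer prevails on this issue.
— Issue II —
Stage II.1 (grievant, the preponderance of the evidence, weight exceeds 49): (f) net 82−29=53 > 49 — meets.
  Stage II.1 carried; the burden shifts to the employer.
Stage II.2 (employer, a prima facie showing, weight exceeds 23): (g) net 35−12=23 ≤ 23 — fails.
  Stage II.2 not carried; the employer fails its burden.
The grievant prevails on this issue.
— Issue III —
Stage III.1 — burden on grievant; standard: a preponderance (weight exceeds 49).
    (h): 59 − 8 = 51 > 49 [met]
  The grievant carries Stage III.1; the employer now bears the burden.
Stage III.2 — burden on employer; standard: a preponderance (weight exceeds 49).
    (i): 51 > 49 [met]
    (j): 75 − 24 = 51 > 49 [met]
  All elements met at the final stage.
All stages carried — the employer prevails on this issue.
Per-issue: Issue I → employer; Issue II → grievant; Issue III → employer. The grievant must prevail on at least one issue; overall, the grievant prevails.

grievant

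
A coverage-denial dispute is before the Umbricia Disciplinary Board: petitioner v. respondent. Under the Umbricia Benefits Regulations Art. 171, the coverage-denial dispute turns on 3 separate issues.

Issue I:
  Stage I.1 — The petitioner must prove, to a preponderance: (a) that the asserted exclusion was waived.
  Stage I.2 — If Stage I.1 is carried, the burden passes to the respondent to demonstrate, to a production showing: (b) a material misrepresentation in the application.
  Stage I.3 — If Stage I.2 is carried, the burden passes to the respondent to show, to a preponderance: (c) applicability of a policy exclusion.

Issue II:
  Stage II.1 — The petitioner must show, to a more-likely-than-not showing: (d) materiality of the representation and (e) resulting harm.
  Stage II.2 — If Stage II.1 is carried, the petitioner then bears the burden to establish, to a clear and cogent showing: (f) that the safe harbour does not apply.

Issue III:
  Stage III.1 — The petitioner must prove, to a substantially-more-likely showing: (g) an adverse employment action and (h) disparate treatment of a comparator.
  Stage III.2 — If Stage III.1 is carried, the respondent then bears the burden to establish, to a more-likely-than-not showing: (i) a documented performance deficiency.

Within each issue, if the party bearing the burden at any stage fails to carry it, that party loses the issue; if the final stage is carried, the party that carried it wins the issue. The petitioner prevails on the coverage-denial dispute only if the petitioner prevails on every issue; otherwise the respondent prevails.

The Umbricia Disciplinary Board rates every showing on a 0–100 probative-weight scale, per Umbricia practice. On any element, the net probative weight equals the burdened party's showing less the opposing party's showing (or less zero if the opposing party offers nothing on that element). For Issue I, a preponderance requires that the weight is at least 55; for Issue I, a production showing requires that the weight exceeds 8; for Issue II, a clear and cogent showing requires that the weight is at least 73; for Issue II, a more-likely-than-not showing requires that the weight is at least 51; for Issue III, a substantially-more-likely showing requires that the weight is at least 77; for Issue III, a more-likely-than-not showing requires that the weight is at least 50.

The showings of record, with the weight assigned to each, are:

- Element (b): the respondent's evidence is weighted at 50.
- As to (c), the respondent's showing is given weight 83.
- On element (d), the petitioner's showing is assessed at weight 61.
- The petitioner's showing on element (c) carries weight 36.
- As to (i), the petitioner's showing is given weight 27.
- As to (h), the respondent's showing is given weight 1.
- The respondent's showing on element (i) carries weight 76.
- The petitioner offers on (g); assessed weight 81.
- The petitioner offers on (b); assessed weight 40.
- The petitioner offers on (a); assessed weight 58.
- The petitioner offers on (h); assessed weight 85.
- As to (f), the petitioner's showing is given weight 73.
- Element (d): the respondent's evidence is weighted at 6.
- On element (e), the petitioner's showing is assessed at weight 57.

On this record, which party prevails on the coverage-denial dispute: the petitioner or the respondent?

petitioner

— Issue I —
At Stage I.1 the petitioner must meet a preponderance (weight is at least 55): on (a) the weight is 58, which does reach 55, so (a) meets the standard.
  The petitioner carries Stage I.1; the respondent now bears the burden.
At Stage I.2 the respondent must meet a production showing (weight exceeds 8): on (b) the weight is 50 less the opposing 40 gives net 10, > 8, so (b) meets the standard.
  All elements met. The respondent retains the burden for Stage I.3.
At Stage I.3 the respondent must meet a preponderance (weight is at least 55): on (c) the weight is 83 less the opposing 36 gives net 47, which does not reach 55, so (c) does not meet the standard.
  Not every element is met, so the respondent fails to carry Stage I.3.
So the petitioner prevails on this issue.
— Issue II —
Stage II.1 — burden on petitioner; standard: a more-likely-than-not showing (weight is at least 51).
    (d): 61 − 6 = 55 ≥ 51 [met]
    (e): 57 ≥ 51 [met]
  All elements met. The petitioner retains the burden for Stage II.2.
Stage II.2 — burden on petitioner; standard: a clear and cogent showing (weight is at least 73).
    (f): 73 ≥ 73 [met]
  All elements met at the final stage.
Every stage carried; the petitioner prevails on this issue.
— Issue III —
Stage III.1 (petitioner, a substantially-more-likely showing, weight is at least 77): (g) 81 ≥ 77 — meets; (h) net 85−1=84 ≥ 77 — meets.
  The petitioner carries Stage III.1; the respondent now bears the burden.
Stage III.2 (respondent, a more-likely-than-not showing, weight is at least 50): (i) net 76−27=49 < 50 — fails.
  Stage III.2 not carried; the respondent fails its burden.
The analysis ends at Stage III.2; the petitioner prevails on this issue.
Per-issue: Issue I → petitioner; Issue II → petitioner; Issue III → petitioner. The petitioner must prevail on every issue; overall, the petitioner prevails.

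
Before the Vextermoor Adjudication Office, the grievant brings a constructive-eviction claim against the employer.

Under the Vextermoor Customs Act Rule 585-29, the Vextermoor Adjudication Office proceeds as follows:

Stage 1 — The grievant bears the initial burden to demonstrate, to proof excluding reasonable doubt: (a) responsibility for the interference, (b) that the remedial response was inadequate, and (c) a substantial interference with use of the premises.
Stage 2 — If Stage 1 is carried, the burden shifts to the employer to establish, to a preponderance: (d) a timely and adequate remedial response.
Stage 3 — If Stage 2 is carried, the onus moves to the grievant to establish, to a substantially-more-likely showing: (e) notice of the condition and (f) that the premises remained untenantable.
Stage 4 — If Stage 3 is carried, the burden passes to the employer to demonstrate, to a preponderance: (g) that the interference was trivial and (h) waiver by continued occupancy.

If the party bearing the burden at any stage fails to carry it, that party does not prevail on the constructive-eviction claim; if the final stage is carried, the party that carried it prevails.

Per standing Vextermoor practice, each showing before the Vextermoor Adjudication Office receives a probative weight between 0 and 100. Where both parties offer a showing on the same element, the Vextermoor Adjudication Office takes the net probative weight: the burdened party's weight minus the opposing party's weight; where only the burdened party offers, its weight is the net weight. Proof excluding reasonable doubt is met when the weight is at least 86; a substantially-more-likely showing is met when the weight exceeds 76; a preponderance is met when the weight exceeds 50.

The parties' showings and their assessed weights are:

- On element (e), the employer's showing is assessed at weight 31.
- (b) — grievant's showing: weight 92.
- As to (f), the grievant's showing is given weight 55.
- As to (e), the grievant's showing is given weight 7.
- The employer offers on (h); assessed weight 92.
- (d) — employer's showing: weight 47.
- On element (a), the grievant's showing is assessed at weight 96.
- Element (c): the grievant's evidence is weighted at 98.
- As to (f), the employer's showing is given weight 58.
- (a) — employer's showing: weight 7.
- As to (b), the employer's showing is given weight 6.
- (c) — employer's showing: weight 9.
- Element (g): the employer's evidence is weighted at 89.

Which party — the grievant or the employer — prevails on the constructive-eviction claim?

grievant

Stage 1 — burden on grievant; standard: proof excluding reasonable doubt (weight is at least 86).
    (a): 96 − 7 = 89 ≥ 86 [met]
    (b): 92 − 6 = 86 ≥ 86 [met]
    (c): 98 − 9 = 89 ≥ 86 [met]
  Stage 1 is satisfied; the onus moves to the employer.
Stage 2 — burden on employer; standard: a preponderance (weight exceeds 50).
    (d): 47 ≤ 50 [not met]
  The employer does not carry Stage 2.
The analysis ends at Stage 2; the grievant prevails.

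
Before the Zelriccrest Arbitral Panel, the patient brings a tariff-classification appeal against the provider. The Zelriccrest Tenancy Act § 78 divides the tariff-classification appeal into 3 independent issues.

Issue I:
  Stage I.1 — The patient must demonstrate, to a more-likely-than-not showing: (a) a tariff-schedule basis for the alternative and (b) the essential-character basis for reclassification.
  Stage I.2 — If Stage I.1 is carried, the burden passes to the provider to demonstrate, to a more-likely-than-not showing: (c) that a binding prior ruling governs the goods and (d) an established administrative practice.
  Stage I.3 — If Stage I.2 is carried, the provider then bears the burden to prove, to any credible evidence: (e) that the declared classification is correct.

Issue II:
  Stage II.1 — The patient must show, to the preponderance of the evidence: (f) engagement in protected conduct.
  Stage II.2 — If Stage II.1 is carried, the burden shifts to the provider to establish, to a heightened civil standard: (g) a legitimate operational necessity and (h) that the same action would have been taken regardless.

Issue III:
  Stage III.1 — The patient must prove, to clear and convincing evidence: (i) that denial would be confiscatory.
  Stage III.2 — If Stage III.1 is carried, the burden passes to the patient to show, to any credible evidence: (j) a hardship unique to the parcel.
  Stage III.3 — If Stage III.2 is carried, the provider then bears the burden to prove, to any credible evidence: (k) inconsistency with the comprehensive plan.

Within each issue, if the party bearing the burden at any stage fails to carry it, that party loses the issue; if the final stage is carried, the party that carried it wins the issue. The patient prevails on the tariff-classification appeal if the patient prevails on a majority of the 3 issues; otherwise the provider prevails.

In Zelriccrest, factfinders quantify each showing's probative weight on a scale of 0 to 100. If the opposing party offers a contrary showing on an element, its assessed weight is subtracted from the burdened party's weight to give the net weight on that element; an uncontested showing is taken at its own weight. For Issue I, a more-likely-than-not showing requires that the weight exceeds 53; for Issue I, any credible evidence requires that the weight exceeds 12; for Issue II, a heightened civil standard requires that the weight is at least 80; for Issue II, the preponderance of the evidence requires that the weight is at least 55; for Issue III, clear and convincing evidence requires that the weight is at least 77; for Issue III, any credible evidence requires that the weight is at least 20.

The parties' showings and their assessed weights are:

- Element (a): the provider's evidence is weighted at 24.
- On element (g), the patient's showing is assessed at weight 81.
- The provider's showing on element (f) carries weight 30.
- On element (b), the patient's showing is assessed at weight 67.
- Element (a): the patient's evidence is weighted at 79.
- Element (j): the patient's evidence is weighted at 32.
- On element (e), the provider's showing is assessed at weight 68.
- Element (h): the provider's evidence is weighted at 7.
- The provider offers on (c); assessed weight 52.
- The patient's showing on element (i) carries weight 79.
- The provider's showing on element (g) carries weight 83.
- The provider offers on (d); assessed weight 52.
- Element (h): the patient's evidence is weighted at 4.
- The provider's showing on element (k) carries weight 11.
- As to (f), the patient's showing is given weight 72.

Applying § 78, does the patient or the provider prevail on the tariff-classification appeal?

patient

— Issue I —
At Stage I.1 the patient must meet a more-likely-than-not showing (weight exceeds 53): on (a) the weight is 79 less the opposing 24 gives net 55, which does exceed 53, so (a) meets the standard; on (b) the weight is 67, which does exceed 53, so (b) meets the standard.
  Stage I.1 is satisfied; the onus moves to the provider.
At Stage I.2 the provider must meet a more-likely-than-not showing (weight exceeds 53): on (c) the weight is 52, ≤ 53, so (c) does not meet the standard; on (d) the weight is 52, ≤ 53, so (d) does not meet the standard.
  Stage I.2 not carried; the provider fails its burden.
The patient prevails on this issue.
— Issue II —
Stage II.1 (patient, the preponderance of the evidence, weight is at least 55): (f) net 72−30=42 < 55 — fails.
  Stage II.1 not carried; the patient fails its burden.
The provider prevails on this issue.
— Issue III —
Stage III.1 (patient, clear and convincing evidence, weight is at least 77): (i) 79 ≥ 77 — meets.
  Stage III.1 is satisfied; the patient continues to bear the burden.
Stage III.2 (patient, any credible evidence, weight is at least 20): (j) 32 ≥ 20 — meets.
  The patient carries Stage III.2; the provider now bears the burden.
Stage III.3 (provider, any credible evidence, weight is at least 20): (k) 11 < 20 — fails.
  Stage III.3 not carried; the provider fails its burden.
So the patient prevails on this issue.
Per-issue: Issue I → patient; Issue II → provider; Issue III → patient. The patient must prevail on a majority of issues; overall, the patient prevails.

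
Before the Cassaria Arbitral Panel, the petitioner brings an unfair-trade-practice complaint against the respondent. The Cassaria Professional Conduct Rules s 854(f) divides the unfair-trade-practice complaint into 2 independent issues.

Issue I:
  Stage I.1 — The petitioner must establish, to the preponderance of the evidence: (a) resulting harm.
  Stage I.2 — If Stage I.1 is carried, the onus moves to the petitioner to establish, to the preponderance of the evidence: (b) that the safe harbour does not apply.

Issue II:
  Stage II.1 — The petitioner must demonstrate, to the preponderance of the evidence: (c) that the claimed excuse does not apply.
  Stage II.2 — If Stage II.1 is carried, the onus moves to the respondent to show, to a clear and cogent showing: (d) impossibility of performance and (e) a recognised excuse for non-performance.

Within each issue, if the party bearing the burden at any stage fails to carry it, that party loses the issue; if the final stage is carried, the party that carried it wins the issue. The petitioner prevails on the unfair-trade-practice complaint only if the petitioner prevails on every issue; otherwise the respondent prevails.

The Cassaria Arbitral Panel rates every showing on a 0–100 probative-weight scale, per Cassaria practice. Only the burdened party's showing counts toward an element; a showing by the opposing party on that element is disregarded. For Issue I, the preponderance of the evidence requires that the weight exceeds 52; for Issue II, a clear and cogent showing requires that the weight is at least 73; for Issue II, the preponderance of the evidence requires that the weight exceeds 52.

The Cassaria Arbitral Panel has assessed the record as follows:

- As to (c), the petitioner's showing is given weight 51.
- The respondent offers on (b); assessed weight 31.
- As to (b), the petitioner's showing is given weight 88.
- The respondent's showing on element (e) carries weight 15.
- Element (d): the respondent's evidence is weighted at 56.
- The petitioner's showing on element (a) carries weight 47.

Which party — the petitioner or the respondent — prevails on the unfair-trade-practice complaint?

respondent

— Issue I —
Stage I.1 (petitioner, the preponderance of the evidence, weight exceeds 52): (a) 47 ≤ 52 — fails.
  Stage I.1 not carried; the petitioner fails its burden.
So the respondent prevails on this issue.
— Issue II —
Stage II.1 — burden on petitioner; standard: the preponderance of the evidence (weight exceeds 52).
    (c): 51 ≤ 52 [not met]
  The petitioner does not carry Stage II.1.
The analysis ends at Stage II.1; the respondent prevails on this issue.
Per-issue: Issue I → respondent; Issue II → respondent. The petitioner must prevail on every issue; overall, the respondent prevails.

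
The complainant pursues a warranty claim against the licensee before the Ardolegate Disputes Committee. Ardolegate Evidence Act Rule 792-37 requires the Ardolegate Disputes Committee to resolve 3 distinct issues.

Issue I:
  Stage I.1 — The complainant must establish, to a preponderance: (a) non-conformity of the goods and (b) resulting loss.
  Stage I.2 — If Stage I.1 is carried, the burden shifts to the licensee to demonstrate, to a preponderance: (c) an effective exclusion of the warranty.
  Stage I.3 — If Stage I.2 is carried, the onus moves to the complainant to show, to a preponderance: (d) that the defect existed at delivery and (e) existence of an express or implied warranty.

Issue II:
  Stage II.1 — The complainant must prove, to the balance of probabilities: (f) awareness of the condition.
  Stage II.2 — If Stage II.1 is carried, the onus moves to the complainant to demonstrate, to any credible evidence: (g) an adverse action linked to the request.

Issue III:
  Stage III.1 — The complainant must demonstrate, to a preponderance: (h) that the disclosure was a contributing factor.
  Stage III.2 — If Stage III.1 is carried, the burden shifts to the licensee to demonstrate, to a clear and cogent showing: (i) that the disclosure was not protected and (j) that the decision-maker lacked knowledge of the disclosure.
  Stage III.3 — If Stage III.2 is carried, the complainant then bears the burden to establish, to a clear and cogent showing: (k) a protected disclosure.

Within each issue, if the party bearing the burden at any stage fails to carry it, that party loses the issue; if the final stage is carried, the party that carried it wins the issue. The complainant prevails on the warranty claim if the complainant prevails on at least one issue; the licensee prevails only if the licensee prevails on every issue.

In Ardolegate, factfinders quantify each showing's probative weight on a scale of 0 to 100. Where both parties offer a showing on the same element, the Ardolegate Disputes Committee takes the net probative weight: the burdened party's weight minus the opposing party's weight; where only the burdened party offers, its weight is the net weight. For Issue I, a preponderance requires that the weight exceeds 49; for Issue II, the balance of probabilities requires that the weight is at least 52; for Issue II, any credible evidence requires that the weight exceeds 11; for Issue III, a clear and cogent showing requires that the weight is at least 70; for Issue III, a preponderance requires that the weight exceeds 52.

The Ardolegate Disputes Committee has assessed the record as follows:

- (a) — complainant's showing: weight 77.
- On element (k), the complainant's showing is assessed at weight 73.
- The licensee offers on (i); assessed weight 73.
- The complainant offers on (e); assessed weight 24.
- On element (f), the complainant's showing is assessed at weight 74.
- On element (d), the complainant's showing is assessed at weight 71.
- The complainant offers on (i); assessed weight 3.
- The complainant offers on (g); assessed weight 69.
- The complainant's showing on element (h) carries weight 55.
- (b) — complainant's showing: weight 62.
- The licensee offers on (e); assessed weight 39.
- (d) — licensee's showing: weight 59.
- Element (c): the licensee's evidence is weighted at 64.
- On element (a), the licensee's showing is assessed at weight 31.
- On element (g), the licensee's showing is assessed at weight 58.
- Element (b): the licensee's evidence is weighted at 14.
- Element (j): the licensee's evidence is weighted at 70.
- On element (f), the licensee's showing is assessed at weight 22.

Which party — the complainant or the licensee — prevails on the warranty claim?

— Issue I —
Stage I.1 (complainant, a preponderance, weight exceeds 49): (a) net 77−31=46 ≤ 49 — fails; (b) net 62−14=48 ≤ 49 — fails.
  Stage I.1 not carried; the complainant fails its burden.
So the licensee prevails on this issue.
— Issue II —
At Stage II.1 the complainant must meet the balance of probabilities (weight is at least 52): on (f) the weight is 74 less the opposing 22 gives net 52, ≥ 52, so (f) meets the standard.
  Stage II.1 carried; the burden remains with the complainant.
At Stage II.2 the complainant must meet any credible evidence (weight exceeds 11): on (g) the weight is 69 less the opposing 58 gives net 11, which does not exceed 11, so (g) does not meet the standard.
  Not every element is met, so the complainant fails to carry Stage II.2.
The licensee prevails on this issue.
— Issue III —
At Stage III.1 the complainant must meet a preponderance (weight exceeds 52): on (h) the weight is 55, which does exceed 52, so (h) meets the standard.
  All elements met. The burden passes to the licensee.
At Stage III.2 the licensee must meet a clear and cogent showing (weight is at least 70): on (i) the weight is 73 less the opposing 3 gives net 70, which does reach 70, so (i) meets the standard; on (j) the weight is 70, ≥ 70, so (j) meets the standard.
  Stage III.2 is satisfied; the onus moves to the complainant.
At Stage III.3 the complainant must meet a clear and cogent showing (weight is at least 70): on (k) the weight is 73, which does reach 70, so (k) meets the standard.
  Stage III.3 carried; the final stage is satisfied.
Every stage carried; the complainant prevails on this issue.
Per-issue: Issue I → licensee; Issue II → licensee; Issue III → complainant. The complainant must prevail on at least one issue; overall, the complainant prevails.

complainant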